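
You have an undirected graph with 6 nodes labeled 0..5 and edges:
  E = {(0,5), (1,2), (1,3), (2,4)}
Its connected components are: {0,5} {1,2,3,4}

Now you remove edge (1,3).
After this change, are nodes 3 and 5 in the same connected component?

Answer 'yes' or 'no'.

Answer: no

Derivation:
Initial components: {0,5} {1,2,3,4}
Removing edge (1,3): it was a bridge — component count 2 -> 3.
New components: {0,5} {1,2,4} {3}
Are 3 and 5 in the same component? no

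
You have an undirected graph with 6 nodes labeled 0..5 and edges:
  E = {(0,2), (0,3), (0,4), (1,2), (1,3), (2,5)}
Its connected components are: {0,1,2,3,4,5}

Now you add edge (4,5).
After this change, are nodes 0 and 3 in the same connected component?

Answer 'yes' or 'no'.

Answer: yes

Derivation:
Initial components: {0,1,2,3,4,5}
Adding edge (4,5): both already in same component {0,1,2,3,4,5}. No change.
New components: {0,1,2,3,4,5}
Are 0 and 3 in the same component? yes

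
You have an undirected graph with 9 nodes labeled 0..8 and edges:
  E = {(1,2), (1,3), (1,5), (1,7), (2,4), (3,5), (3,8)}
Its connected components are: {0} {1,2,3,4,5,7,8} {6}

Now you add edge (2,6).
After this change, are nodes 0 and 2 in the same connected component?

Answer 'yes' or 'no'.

Answer: no

Derivation:
Initial components: {0} {1,2,3,4,5,7,8} {6}
Adding edge (2,6): merges {1,2,3,4,5,7,8} and {6}.
New components: {0} {1,2,3,4,5,6,7,8}
Are 0 and 2 in the same component? no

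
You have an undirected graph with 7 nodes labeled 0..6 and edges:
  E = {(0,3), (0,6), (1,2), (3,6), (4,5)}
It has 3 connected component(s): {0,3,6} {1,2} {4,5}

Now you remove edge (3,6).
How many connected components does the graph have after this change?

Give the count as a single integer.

Initial component count: 3
Remove (3,6): not a bridge. Count unchanged: 3.
  After removal, components: {0,3,6} {1,2} {4,5}
New component count: 3

Answer: 3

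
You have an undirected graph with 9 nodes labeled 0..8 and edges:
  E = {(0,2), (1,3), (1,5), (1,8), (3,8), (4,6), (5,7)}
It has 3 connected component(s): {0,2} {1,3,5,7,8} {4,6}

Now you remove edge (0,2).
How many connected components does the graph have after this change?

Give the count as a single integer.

Initial component count: 3
Remove (0,2): it was a bridge. Count increases: 3 -> 4.
  After removal, components: {0} {1,3,5,7,8} {2} {4,6}
New component count: 4

Answer: 4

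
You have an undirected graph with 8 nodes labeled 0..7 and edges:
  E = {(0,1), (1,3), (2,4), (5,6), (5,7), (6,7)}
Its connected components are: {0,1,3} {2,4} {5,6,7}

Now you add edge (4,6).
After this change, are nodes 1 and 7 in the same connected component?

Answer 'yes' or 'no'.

Answer: no

Derivation:
Initial components: {0,1,3} {2,4} {5,6,7}
Adding edge (4,6): merges {2,4} and {5,6,7}.
New components: {0,1,3} {2,4,5,6,7}
Are 1 and 7 in the same component? no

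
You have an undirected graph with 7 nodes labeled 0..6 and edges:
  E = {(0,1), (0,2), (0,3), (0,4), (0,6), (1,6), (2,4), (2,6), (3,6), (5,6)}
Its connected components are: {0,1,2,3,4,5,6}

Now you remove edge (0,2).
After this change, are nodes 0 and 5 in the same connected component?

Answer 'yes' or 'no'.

Initial components: {0,1,2,3,4,5,6}
Removing edge (0,2): not a bridge — component count unchanged at 1.
New components: {0,1,2,3,4,5,6}
Are 0 and 5 in the same component? yes

Answer: yes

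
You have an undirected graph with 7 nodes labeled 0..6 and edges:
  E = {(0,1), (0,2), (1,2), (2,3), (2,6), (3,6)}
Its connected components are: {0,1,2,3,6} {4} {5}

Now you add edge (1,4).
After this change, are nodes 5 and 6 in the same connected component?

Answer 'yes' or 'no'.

Answer: no

Derivation:
Initial components: {0,1,2,3,6} {4} {5}
Adding edge (1,4): merges {0,1,2,3,6} and {4}.
New components: {0,1,2,3,4,6} {5}
Are 5 and 6 in the same component? no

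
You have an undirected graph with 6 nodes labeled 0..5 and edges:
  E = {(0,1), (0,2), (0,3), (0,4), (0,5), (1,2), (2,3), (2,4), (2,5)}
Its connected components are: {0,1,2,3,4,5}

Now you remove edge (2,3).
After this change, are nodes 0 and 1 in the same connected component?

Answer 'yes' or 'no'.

Initial components: {0,1,2,3,4,5}
Removing edge (2,3): not a bridge — component count unchanged at 1.
New components: {0,1,2,3,4,5}
Are 0 and 1 in the same component? yes

Answer: yes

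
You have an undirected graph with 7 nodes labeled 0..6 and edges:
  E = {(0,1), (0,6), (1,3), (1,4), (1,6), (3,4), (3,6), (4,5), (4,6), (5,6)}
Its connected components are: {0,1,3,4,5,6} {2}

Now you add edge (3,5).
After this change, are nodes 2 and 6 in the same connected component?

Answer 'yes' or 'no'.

Answer: no

Derivation:
Initial components: {0,1,3,4,5,6} {2}
Adding edge (3,5): both already in same component {0,1,3,4,5,6}. No change.
New components: {0,1,3,4,5,6} {2}
Are 2 and 6 in the same component? no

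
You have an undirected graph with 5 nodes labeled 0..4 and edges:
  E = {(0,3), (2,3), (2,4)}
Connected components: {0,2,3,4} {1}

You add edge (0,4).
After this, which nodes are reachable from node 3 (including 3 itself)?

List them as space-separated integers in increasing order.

Answer: 0 2 3 4

Derivation:
Before: nodes reachable from 3: {0,2,3,4}
Adding (0,4): both endpoints already in same component. Reachability from 3 unchanged.
After: nodes reachable from 3: {0,2,3,4}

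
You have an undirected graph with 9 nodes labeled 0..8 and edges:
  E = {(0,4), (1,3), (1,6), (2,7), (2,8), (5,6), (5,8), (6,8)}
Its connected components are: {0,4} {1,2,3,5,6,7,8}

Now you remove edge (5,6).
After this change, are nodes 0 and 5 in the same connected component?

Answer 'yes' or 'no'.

Answer: no

Derivation:
Initial components: {0,4} {1,2,3,5,6,7,8}
Removing edge (5,6): not a bridge — component count unchanged at 2.
New components: {0,4} {1,2,3,5,6,7,8}
Are 0 and 5 in the same component? no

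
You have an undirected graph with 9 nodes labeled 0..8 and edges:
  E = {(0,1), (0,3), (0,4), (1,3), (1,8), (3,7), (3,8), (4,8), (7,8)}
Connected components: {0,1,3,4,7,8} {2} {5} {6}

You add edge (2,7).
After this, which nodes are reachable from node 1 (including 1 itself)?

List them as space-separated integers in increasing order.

Answer: 0 1 2 3 4 7 8

Derivation:
Before: nodes reachable from 1: {0,1,3,4,7,8}
Adding (2,7): merges 1's component with another. Reachability grows.
After: nodes reachable from 1: {0,1,2,3,4,7,8}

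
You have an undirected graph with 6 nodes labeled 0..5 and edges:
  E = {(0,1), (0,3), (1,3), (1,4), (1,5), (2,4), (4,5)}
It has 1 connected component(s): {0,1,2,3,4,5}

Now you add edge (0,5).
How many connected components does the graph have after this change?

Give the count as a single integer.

Answer: 1

Derivation:
Initial component count: 1
Add (0,5): endpoints already in same component. Count unchanged: 1.
New component count: 1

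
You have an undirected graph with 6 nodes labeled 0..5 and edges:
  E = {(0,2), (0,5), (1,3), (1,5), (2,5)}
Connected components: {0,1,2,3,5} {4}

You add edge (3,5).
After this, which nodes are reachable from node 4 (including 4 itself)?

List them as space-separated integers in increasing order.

Answer: 4

Derivation:
Before: nodes reachable from 4: {4}
Adding (3,5): both endpoints already in same component. Reachability from 4 unchanged.
After: nodes reachable from 4: {4}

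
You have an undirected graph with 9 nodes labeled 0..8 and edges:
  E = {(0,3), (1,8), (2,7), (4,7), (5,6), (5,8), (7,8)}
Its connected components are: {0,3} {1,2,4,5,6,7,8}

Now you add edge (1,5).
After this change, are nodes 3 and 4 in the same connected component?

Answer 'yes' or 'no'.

Answer: no

Derivation:
Initial components: {0,3} {1,2,4,5,6,7,8}
Adding edge (1,5): both already in same component {1,2,4,5,6,7,8}. No change.
New components: {0,3} {1,2,4,5,6,7,8}
Are 3 and 4 in the same component? no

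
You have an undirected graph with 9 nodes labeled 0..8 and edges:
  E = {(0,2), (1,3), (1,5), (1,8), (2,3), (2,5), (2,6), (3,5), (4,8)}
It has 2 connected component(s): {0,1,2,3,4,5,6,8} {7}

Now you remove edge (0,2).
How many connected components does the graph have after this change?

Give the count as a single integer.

Initial component count: 2
Remove (0,2): it was a bridge. Count increases: 2 -> 3.
  After removal, components: {0} {1,2,3,4,5,6,8} {7}
New component count: 3

Answer: 3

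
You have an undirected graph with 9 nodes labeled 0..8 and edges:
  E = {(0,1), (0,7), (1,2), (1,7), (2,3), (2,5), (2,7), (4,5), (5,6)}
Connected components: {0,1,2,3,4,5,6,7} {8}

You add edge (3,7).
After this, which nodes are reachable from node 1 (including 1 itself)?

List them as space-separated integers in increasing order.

Answer: 0 1 2 3 4 5 6 7

Derivation:
Before: nodes reachable from 1: {0,1,2,3,4,5,6,7}
Adding (3,7): both endpoints already in same component. Reachability from 1 unchanged.
After: nodes reachable from 1: {0,1,2,3,4,5,6,7}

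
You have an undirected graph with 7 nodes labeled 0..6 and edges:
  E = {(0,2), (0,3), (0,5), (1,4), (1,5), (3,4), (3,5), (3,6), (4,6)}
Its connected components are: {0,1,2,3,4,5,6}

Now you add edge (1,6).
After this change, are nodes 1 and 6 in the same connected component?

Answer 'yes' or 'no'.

Answer: yes

Derivation:
Initial components: {0,1,2,3,4,5,6}
Adding edge (1,6): both already in same component {0,1,2,3,4,5,6}. No change.
New components: {0,1,2,3,4,5,6}
Are 1 and 6 in the same component? yes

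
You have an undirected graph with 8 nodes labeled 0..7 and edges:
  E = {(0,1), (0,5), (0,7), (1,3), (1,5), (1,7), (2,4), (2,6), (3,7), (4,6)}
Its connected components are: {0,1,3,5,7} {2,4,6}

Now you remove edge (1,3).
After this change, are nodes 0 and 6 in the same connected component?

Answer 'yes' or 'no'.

Answer: no

Derivation:
Initial components: {0,1,3,5,7} {2,4,6}
Removing edge (1,3): not a bridge — component count unchanged at 2.
New components: {0,1,3,5,7} {2,4,6}
Are 0 and 6 in the same component? no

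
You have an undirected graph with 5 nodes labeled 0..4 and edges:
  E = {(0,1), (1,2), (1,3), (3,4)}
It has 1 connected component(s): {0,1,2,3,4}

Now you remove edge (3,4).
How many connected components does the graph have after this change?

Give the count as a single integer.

Answer: 2

Derivation:
Initial component count: 1
Remove (3,4): it was a bridge. Count increases: 1 -> 2.
  After removal, components: {0,1,2,3} {4}
New component count: 2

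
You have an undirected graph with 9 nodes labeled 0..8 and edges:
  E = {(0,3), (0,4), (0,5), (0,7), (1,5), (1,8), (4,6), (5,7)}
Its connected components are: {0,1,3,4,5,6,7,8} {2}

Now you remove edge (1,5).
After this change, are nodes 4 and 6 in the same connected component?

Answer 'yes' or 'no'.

Answer: yes

Derivation:
Initial components: {0,1,3,4,5,6,7,8} {2}
Removing edge (1,5): it was a bridge — component count 2 -> 3.
New components: {0,3,4,5,6,7} {1,8} {2}
Are 4 and 6 in the same component? yes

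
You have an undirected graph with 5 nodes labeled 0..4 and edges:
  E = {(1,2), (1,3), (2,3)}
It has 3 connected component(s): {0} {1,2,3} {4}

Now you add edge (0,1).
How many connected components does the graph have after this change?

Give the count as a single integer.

Answer: 2

Derivation:
Initial component count: 3
Add (0,1): merges two components. Count decreases: 3 -> 2.
New component count: 2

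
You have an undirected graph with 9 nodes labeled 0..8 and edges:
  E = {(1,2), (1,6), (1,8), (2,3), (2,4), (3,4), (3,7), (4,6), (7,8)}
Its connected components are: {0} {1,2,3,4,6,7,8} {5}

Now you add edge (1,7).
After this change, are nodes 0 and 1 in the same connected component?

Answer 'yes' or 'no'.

Initial components: {0} {1,2,3,4,6,7,8} {5}
Adding edge (1,7): both already in same component {1,2,3,4,6,7,8}. No change.
New components: {0} {1,2,3,4,6,7,8} {5}
Are 0 and 1 in the same component? no

Answer: no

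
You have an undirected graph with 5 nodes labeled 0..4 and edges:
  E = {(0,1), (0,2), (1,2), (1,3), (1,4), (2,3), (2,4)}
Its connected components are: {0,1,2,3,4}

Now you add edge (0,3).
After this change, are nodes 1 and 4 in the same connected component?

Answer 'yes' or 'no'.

Initial components: {0,1,2,3,4}
Adding edge (0,3): both already in same component {0,1,2,3,4}. No change.
New components: {0,1,2,3,4}
Are 1 and 4 in the same component? yes

Answer: yes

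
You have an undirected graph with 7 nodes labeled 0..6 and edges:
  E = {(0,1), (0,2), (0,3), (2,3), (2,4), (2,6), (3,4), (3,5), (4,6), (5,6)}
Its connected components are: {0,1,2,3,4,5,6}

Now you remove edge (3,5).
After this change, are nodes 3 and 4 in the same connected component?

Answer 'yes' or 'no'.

Answer: yes

Derivation:
Initial components: {0,1,2,3,4,5,6}
Removing edge (3,5): not a bridge — component count unchanged at 1.
New components: {0,1,2,3,4,5,6}
Are 3 and 4 in the same component? yes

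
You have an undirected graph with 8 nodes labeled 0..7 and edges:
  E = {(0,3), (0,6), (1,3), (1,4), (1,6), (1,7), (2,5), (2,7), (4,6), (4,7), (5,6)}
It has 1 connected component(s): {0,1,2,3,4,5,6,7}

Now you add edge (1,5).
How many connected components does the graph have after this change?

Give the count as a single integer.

Initial component count: 1
Add (1,5): endpoints already in same component. Count unchanged: 1.
New component count: 1

Answer: 1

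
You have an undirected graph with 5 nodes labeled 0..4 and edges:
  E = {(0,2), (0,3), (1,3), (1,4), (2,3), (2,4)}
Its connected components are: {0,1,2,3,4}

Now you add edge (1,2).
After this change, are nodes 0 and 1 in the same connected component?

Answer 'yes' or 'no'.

Initial components: {0,1,2,3,4}
Adding edge (1,2): both already in same component {0,1,2,3,4}. No change.
New components: {0,1,2,3,4}
Are 0 and 1 in the same component? yes

Answer: yes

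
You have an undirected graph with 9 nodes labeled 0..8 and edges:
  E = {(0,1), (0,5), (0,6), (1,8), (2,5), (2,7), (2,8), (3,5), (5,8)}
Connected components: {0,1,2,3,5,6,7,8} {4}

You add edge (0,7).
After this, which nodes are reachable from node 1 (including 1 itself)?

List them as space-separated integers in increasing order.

Answer: 0 1 2 3 5 6 7 8

Derivation:
Before: nodes reachable from 1: {0,1,2,3,5,6,7,8}
Adding (0,7): both endpoints already in same component. Reachability from 1 unchanged.
After: nodes reachable from 1: {0,1,2,3,5,6,7,8}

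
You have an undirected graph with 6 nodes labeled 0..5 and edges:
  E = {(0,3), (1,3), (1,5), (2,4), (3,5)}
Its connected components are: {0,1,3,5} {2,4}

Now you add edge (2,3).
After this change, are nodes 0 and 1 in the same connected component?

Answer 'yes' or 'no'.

Initial components: {0,1,3,5} {2,4}
Adding edge (2,3): merges {2,4} and {0,1,3,5}.
New components: {0,1,2,3,4,5}
Are 0 and 1 in the same component? yes

Answer: yes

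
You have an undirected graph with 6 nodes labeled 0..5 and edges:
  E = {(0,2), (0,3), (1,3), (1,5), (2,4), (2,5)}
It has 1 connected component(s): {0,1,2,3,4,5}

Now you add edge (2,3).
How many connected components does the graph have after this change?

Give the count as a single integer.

Answer: 1

Derivation:
Initial component count: 1
Add (2,3): endpoints already in same component. Count unchanged: 1.
New component count: 1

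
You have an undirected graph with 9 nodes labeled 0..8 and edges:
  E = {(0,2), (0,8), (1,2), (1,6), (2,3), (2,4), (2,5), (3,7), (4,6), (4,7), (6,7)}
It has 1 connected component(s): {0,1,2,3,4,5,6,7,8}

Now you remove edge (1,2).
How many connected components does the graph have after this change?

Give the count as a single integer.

Answer: 1

Derivation:
Initial component count: 1
Remove (1,2): not a bridge. Count unchanged: 1.
  After removal, components: {0,1,2,3,4,5,6,7,8}
New component count: 1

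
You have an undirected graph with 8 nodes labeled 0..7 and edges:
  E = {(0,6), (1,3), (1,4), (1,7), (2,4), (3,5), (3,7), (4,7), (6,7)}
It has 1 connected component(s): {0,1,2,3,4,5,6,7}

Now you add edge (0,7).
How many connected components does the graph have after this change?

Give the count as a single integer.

Answer: 1

Derivation:
Initial component count: 1
Add (0,7): endpoints already in same component. Count unchanged: 1.
New component count: 1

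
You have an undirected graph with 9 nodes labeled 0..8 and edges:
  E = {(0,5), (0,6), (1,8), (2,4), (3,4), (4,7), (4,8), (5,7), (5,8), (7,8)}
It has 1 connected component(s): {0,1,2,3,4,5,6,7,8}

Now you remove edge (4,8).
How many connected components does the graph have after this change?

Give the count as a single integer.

Answer: 1

Derivation:
Initial component count: 1
Remove (4,8): not a bridge. Count unchanged: 1.
  After removal, components: {0,1,2,3,4,5,6,7,8}
New component count: 1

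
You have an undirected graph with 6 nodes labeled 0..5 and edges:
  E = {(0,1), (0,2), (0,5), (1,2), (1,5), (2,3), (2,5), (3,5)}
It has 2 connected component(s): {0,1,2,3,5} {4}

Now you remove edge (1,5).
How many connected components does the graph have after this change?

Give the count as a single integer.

Initial component count: 2
Remove (1,5): not a bridge. Count unchanged: 2.
  After removal, components: {0,1,2,3,5} {4}
New component count: 2

Answer: 2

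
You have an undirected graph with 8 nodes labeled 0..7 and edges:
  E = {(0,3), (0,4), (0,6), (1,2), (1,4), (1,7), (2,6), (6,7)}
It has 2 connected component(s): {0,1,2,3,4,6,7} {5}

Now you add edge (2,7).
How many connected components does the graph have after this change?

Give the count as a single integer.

Initial component count: 2
Add (2,7): endpoints already in same component. Count unchanged: 2.
New component count: 2

Answer: 2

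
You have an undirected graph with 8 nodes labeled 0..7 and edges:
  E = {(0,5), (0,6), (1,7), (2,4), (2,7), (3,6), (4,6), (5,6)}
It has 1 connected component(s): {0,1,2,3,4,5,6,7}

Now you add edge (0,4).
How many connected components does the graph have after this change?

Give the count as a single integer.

Answer: 1

Derivation:
Initial component count: 1
Add (0,4): endpoints already in same component. Count unchanged: 1.
New component count: 1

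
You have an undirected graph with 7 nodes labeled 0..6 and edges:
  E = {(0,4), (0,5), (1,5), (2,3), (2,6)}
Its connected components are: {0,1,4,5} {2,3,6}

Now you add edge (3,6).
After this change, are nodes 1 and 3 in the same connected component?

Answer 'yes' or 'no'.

Answer: no

Derivation:
Initial components: {0,1,4,5} {2,3,6}
Adding edge (3,6): both already in same component {2,3,6}. No change.
New components: {0,1,4,5} {2,3,6}
Are 1 and 3 in the same component? no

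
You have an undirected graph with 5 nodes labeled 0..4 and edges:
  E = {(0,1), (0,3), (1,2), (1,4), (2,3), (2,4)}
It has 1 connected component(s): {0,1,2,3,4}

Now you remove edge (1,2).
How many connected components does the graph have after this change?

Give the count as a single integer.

Answer: 1

Derivation:
Initial component count: 1
Remove (1,2): not a bridge. Count unchanged: 1.
  After removal, components: {0,1,2,3,4}
New component count: 1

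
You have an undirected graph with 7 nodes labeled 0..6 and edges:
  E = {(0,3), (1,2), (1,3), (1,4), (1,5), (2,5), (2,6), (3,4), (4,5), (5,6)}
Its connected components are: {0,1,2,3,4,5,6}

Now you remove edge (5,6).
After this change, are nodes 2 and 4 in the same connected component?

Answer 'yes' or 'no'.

Initial components: {0,1,2,3,4,5,6}
Removing edge (5,6): not a bridge — component count unchanged at 1.
New components: {0,1,2,3,4,5,6}
Are 2 and 4 in the same component? yes

Answer: yes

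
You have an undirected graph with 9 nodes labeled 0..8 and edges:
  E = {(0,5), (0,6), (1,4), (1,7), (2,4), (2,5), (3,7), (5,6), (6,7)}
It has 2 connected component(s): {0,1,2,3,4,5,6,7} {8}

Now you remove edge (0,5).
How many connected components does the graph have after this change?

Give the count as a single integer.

Initial component count: 2
Remove (0,5): not a bridge. Count unchanged: 2.
  After removal, components: {0,1,2,3,4,5,6,7} {8}
New component count: 2

Answer: 2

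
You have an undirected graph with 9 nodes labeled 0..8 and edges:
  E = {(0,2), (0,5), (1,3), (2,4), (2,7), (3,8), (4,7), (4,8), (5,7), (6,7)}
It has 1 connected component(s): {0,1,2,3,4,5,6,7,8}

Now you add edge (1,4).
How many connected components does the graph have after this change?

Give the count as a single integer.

Initial component count: 1
Add (1,4): endpoints already in same component. Count unchanged: 1.
New component count: 1

Answer: 1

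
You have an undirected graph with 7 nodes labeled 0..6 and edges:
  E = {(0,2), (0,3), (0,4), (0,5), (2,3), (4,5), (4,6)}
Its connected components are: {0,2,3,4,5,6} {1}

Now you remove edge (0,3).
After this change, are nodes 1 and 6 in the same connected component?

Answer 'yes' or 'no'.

Initial components: {0,2,3,4,5,6} {1}
Removing edge (0,3): not a bridge — component count unchanged at 2.
New components: {0,2,3,4,5,6} {1}
Are 1 and 6 in the same component? no

Answer: no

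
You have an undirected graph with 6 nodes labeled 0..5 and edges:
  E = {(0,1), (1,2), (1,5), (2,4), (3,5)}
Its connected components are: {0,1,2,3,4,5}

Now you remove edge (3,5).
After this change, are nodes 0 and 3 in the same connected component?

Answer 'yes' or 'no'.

Initial components: {0,1,2,3,4,5}
Removing edge (3,5): it was a bridge — component count 1 -> 2.
New components: {0,1,2,4,5} {3}
Are 0 and 3 in the same component? no

Answer: no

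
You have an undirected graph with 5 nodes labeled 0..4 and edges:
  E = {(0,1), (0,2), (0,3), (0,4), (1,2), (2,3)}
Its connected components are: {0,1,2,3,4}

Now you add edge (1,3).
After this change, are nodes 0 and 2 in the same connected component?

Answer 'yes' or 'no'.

Initial components: {0,1,2,3,4}
Adding edge (1,3): both already in same component {0,1,2,3,4}. No change.
New components: {0,1,2,3,4}
Are 0 and 2 in the same component? yes

Answer: yes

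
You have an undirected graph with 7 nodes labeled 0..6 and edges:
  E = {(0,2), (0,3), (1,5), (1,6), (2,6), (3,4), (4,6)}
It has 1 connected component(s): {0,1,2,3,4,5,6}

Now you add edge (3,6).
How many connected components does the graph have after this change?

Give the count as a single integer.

Answer: 1

Derivation:
Initial component count: 1
Add (3,6): endpoints already in same component. Count unchanged: 1.
New component count: 1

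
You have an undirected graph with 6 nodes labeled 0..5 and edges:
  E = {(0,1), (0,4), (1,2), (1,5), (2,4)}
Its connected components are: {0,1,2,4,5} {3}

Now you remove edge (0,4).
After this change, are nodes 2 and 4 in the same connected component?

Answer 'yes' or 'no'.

Initial components: {0,1,2,4,5} {3}
Removing edge (0,4): not a bridge — component count unchanged at 2.
New components: {0,1,2,4,5} {3}
Are 2 and 4 in the same component? yes

Answer: yes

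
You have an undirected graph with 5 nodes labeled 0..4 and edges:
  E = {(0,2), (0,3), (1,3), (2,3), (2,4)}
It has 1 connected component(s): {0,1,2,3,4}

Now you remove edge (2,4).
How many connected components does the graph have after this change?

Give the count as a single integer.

Answer: 2

Derivation:
Initial component count: 1
Remove (2,4): it was a bridge. Count increases: 1 -> 2.
  After removal, components: {0,1,2,3} {4}
New component count: 2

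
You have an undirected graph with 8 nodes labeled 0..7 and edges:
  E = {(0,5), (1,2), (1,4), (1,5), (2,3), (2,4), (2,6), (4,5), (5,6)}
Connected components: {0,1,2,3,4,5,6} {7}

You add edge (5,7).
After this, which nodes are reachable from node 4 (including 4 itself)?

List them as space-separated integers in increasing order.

Before: nodes reachable from 4: {0,1,2,3,4,5,6}
Adding (5,7): merges 4's component with another. Reachability grows.
After: nodes reachable from 4: {0,1,2,3,4,5,6,7}

Answer: 0 1 2 3 4 5 6 7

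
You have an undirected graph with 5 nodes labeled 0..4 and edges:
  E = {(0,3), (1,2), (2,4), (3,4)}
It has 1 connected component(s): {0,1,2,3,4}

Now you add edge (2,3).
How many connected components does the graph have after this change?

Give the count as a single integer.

Answer: 1

Derivation:
Initial component count: 1
Add (2,3): endpoints already in same component. Count unchanged: 1.
New component count: 1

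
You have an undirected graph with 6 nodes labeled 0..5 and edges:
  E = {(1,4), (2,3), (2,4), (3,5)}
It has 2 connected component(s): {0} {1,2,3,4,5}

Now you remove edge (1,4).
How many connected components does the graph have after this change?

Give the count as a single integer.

Answer: 3

Derivation:
Initial component count: 2
Remove (1,4): it was a bridge. Count increases: 2 -> 3.
  After removal, components: {0} {1} {2,3,4,5}
New component count: 3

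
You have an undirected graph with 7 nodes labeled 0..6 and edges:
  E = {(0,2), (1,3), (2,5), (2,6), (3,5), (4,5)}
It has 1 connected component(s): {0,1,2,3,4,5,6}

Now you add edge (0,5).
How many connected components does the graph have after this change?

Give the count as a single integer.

Answer: 1

Derivation:
Initial component count: 1
Add (0,5): endpoints already in same component. Count unchanged: 1.
New component count: 1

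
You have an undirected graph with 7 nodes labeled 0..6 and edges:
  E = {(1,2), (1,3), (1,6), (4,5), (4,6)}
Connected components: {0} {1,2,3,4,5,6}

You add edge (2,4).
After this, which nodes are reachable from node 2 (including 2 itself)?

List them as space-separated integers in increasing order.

Before: nodes reachable from 2: {1,2,3,4,5,6}
Adding (2,4): both endpoints already in same component. Reachability from 2 unchanged.
After: nodes reachable from 2: {1,2,3,4,5,6}

Answer: 1 2 3 4 5 6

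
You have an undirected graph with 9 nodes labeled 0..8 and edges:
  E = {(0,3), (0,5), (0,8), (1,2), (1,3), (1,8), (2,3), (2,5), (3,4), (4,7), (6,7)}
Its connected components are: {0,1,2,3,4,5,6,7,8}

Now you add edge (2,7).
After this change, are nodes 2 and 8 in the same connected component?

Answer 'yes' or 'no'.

Initial components: {0,1,2,3,4,5,6,7,8}
Adding edge (2,7): both already in same component {0,1,2,3,4,5,6,7,8}. No change.
New components: {0,1,2,3,4,5,6,7,8}
Are 2 and 8 in the same component? yes

Answer: yes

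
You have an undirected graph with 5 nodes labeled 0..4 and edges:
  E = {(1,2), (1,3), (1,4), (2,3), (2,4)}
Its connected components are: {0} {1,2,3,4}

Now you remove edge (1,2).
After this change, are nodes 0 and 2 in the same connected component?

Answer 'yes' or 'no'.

Answer: no

Derivation:
Initial components: {0} {1,2,3,4}
Removing edge (1,2): not a bridge — component count unchanged at 2.
New components: {0} {1,2,3,4}
Are 0 and 2 in the same component? no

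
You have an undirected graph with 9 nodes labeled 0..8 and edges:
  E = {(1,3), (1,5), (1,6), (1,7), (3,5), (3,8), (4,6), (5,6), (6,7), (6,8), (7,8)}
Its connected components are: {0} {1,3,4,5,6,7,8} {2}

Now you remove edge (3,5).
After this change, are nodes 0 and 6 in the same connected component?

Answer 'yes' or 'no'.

Answer: no

Derivation:
Initial components: {0} {1,3,4,5,6,7,8} {2}
Removing edge (3,5): not a bridge — component count unchanged at 3.
New components: {0} {1,3,4,5,6,7,8} {2}
Are 0 and 6 in the same component? no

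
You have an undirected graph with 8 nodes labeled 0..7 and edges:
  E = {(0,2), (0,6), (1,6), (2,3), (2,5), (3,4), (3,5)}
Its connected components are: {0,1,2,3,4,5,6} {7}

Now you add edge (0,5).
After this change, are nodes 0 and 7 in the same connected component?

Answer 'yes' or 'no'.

Answer: no

Derivation:
Initial components: {0,1,2,3,4,5,6} {7}
Adding edge (0,5): both already in same component {0,1,2,3,4,5,6}. No change.
New components: {0,1,2,3,4,5,6} {7}
Are 0 and 7 in the same component? no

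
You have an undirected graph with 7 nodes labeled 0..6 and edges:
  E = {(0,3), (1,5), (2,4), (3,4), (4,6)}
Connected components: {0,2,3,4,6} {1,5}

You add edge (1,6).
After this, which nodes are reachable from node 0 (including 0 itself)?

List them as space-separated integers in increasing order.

Answer: 0 1 2 3 4 5 6

Derivation:
Before: nodes reachable from 0: {0,2,3,4,6}
Adding (1,6): merges 0's component with another. Reachability grows.
After: nodes reachable from 0: {0,1,2,3,4,5,6}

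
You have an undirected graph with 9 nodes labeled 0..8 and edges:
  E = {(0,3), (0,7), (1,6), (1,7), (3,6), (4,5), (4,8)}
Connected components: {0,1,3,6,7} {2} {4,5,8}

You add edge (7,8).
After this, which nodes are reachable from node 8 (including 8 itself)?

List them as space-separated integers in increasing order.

Answer: 0 1 3 4 5 6 7 8

Derivation:
Before: nodes reachable from 8: {4,5,8}
Adding (7,8): merges 8's component with another. Reachability grows.
After: nodes reachable from 8: {0,1,3,4,5,6,7,8}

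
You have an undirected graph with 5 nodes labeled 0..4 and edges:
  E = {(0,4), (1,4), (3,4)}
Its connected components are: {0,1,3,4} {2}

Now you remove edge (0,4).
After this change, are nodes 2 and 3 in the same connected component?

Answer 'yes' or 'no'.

Initial components: {0,1,3,4} {2}
Removing edge (0,4): it was a bridge — component count 2 -> 3.
New components: {0} {1,3,4} {2}
Are 2 and 3 in the same component? no

Answer: no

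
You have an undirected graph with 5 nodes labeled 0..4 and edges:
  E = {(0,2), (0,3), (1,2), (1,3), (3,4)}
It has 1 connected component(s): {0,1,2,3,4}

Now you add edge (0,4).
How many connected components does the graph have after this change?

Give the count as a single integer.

Initial component count: 1
Add (0,4): endpoints already in same component. Count unchanged: 1.
New component count: 1

Answer: 1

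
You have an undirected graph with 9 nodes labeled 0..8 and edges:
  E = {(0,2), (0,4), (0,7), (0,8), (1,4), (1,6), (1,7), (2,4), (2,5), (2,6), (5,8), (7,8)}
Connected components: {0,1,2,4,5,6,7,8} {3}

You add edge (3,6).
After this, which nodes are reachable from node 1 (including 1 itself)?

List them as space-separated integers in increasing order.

Before: nodes reachable from 1: {0,1,2,4,5,6,7,8}
Adding (3,6): merges 1's component with another. Reachability grows.
After: nodes reachable from 1: {0,1,2,3,4,5,6,7,8}

Answer: 0 1 2 3 4 5 6 7 8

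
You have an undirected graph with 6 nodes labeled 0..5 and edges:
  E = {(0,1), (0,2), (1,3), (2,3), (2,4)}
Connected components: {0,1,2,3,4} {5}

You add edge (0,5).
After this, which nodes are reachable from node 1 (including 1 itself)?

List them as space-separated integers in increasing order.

Answer: 0 1 2 3 4 5

Derivation:
Before: nodes reachable from 1: {0,1,2,3,4}
Adding (0,5): merges 1's component with another. Reachability grows.
After: nodes reachable from 1: {0,1,2,3,4,5}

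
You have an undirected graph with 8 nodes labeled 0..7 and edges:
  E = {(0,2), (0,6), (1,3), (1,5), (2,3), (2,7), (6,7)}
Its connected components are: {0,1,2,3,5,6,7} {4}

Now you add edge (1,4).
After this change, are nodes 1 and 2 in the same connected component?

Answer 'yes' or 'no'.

Answer: yes

Derivation:
Initial components: {0,1,2,3,5,6,7} {4}
Adding edge (1,4): merges {0,1,2,3,5,6,7} and {4}.
New components: {0,1,2,3,4,5,6,7}
Are 1 and 2 in the same component? yes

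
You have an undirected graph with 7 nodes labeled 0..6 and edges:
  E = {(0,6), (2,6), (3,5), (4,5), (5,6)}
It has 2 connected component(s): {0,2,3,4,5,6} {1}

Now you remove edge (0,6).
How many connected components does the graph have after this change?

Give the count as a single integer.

Initial component count: 2
Remove (0,6): it was a bridge. Count increases: 2 -> 3.
  After removal, components: {0} {1} {2,3,4,5,6}
New component count: 3

Answer: 3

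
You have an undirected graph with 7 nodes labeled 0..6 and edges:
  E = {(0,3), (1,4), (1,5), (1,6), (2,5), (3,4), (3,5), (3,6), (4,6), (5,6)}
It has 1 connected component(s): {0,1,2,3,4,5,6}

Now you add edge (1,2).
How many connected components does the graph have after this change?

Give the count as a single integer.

Initial component count: 1
Add (1,2): endpoints already in same component. Count unchanged: 1.
New component count: 1

Answer: 1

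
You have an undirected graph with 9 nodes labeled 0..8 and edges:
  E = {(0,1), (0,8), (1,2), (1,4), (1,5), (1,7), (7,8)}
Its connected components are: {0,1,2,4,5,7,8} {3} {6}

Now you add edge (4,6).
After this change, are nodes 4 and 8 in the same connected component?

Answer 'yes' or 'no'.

Answer: yes

Derivation:
Initial components: {0,1,2,4,5,7,8} {3} {6}
Adding edge (4,6): merges {0,1,2,4,5,7,8} and {6}.
New components: {0,1,2,4,5,6,7,8} {3}
Are 4 and 8 in the same component? yes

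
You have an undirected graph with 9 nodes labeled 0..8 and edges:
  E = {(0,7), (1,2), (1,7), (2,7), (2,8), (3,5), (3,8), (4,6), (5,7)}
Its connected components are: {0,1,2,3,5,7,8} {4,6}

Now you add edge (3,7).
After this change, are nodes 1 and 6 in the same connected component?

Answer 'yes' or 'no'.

Answer: no

Derivation:
Initial components: {0,1,2,3,5,7,8} {4,6}
Adding edge (3,7): both already in same component {0,1,2,3,5,7,8}. No change.
New components: {0,1,2,3,5,7,8} {4,6}
Are 1 and 6 in the same component? no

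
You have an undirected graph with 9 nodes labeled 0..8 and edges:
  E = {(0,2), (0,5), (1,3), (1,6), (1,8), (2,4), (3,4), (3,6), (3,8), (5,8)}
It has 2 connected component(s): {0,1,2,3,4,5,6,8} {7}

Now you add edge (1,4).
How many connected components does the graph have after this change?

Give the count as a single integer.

Answer: 2

Derivation:
Initial component count: 2
Add (1,4): endpoints already in same component. Count unchanged: 2.
New component count: 2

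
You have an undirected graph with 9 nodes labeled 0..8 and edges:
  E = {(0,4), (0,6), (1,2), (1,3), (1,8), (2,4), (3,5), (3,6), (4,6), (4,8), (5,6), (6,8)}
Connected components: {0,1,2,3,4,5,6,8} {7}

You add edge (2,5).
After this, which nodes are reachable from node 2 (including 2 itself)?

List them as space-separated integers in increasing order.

Answer: 0 1 2 3 4 5 6 8

Derivation:
Before: nodes reachable from 2: {0,1,2,3,4,5,6,8}
Adding (2,5): both endpoints already in same component. Reachability from 2 unchanged.
After: nodes reachable from 2: {0,1,2,3,4,5,6,8}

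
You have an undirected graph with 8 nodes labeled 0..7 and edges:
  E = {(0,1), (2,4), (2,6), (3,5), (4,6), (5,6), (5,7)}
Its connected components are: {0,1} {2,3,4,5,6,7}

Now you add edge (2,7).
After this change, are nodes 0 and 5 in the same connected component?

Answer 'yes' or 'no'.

Answer: no

Derivation:
Initial components: {0,1} {2,3,4,5,6,7}
Adding edge (2,7): both already in same component {2,3,4,5,6,7}. No change.
New components: {0,1} {2,3,4,5,6,7}
Are 0 and 5 in the same component? no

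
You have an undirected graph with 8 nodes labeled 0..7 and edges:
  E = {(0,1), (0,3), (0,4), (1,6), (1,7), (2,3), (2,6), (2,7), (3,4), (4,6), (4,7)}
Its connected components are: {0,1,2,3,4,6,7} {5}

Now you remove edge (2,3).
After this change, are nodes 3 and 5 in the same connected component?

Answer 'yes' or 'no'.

Initial components: {0,1,2,3,4,6,7} {5}
Removing edge (2,3): not a bridge — component count unchanged at 2.
New components: {0,1,2,3,4,6,7} {5}
Are 3 and 5 in the same component? no

Answer: no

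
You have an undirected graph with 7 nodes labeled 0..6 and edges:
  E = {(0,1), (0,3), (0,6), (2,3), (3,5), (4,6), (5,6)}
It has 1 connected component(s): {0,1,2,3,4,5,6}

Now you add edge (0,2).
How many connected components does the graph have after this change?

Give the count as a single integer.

Initial component count: 1
Add (0,2): endpoints already in same component. Count unchanged: 1.
New component count: 1

Answer: 1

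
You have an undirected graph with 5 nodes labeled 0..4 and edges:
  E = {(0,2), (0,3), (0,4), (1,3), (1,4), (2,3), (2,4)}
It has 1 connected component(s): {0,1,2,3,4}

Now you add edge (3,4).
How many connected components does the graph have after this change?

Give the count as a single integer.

Answer: 1

Derivation:
Initial component count: 1
Add (3,4): endpoints already in same component. Count unchanged: 1.
New component count: 1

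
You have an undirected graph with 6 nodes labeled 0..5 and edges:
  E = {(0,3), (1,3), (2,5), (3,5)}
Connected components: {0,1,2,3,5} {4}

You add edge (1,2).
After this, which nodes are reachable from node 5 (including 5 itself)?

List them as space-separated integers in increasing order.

Answer: 0 1 2 3 5

Derivation:
Before: nodes reachable from 5: {0,1,2,3,5}
Adding (1,2): both endpoints already in same component. Reachability from 5 unchanged.
After: nodes reachable from 5: {0,1,2,3,5}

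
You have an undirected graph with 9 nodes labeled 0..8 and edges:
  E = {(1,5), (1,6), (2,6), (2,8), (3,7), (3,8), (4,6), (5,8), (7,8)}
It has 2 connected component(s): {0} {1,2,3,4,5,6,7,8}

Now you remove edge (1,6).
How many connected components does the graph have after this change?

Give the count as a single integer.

Answer: 2

Derivation:
Initial component count: 2
Remove (1,6): not a bridge. Count unchanged: 2.
  After removal, components: {0} {1,2,3,4,5,6,7,8}
New component count: 2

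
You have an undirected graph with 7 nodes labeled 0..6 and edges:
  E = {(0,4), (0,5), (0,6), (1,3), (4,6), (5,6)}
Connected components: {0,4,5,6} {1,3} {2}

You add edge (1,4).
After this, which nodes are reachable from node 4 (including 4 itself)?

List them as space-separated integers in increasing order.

Before: nodes reachable from 4: {0,4,5,6}
Adding (1,4): merges 4's component with another. Reachability grows.
After: nodes reachable from 4: {0,1,3,4,5,6}

Answer: 0 1 3 4 5 6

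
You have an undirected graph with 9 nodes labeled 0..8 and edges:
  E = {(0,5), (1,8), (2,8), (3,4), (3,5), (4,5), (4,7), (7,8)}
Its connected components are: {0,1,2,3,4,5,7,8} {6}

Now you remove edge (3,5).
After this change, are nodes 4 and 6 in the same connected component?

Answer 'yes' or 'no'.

Initial components: {0,1,2,3,4,5,7,8} {6}
Removing edge (3,5): not a bridge — component count unchanged at 2.
New components: {0,1,2,3,4,5,7,8} {6}
Are 4 and 6 in the same component? no

Answer: no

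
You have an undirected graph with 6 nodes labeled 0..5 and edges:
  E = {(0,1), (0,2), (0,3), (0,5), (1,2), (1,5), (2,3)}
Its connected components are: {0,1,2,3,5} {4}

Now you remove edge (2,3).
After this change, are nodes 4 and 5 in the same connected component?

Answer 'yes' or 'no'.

Initial components: {0,1,2,3,5} {4}
Removing edge (2,3): not a bridge — component count unchanged at 2.
New components: {0,1,2,3,5} {4}
Are 4 and 5 in the same component? no

Answer: no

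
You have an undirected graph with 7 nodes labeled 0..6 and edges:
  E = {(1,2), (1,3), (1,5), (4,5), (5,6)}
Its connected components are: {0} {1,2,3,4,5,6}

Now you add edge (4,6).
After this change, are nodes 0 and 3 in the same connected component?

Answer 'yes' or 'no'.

Initial components: {0} {1,2,3,4,5,6}
Adding edge (4,6): both already in same component {1,2,3,4,5,6}. No change.
New components: {0} {1,2,3,4,5,6}
Are 0 and 3 in the same component? no

Answer: no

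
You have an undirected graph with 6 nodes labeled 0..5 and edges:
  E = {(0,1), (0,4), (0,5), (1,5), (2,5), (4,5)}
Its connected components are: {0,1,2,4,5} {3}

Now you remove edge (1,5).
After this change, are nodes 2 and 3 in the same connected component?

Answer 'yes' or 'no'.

Answer: no

Derivation:
Initial components: {0,1,2,4,5} {3}
Removing edge (1,5): not a bridge — component count unchanged at 2.
New components: {0,1,2,4,5} {3}
Are 2 and 3 in the same component? no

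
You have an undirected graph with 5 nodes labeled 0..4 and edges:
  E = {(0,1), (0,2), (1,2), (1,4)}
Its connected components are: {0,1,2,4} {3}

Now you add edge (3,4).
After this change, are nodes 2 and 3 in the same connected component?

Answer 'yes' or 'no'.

Answer: yes

Derivation:
Initial components: {0,1,2,4} {3}
Adding edge (3,4): merges {3} and {0,1,2,4}.
New components: {0,1,2,3,4}
Are 2 and 3 in the same component? yes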